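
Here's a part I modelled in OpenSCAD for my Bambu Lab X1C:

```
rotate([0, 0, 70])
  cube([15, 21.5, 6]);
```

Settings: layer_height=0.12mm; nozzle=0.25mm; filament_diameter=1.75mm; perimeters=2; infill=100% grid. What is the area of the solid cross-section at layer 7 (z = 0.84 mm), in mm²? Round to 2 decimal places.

322.50 mm²

At z = 0.84 mm: the 15×21.5 cube contributes its full rectangle (area 322.50 mm²); (rotated 70° about Z; rotation is an isometry so areas/perimeters/island counts are preserved). Overall, the cross-section is a single solid region. Net area = 322.50 mm².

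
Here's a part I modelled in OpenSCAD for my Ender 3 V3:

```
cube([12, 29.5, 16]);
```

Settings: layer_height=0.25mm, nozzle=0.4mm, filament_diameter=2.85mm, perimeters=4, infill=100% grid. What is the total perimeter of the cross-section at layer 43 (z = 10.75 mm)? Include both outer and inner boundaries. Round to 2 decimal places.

83.00 mm

At z = 10.75 mm: the 12×29.5 cube contributes its full rectangle (perimeter 83.00 mm). Overall, the cross-section is a single solid region. Total boundary length (outer) = 83.00 mm.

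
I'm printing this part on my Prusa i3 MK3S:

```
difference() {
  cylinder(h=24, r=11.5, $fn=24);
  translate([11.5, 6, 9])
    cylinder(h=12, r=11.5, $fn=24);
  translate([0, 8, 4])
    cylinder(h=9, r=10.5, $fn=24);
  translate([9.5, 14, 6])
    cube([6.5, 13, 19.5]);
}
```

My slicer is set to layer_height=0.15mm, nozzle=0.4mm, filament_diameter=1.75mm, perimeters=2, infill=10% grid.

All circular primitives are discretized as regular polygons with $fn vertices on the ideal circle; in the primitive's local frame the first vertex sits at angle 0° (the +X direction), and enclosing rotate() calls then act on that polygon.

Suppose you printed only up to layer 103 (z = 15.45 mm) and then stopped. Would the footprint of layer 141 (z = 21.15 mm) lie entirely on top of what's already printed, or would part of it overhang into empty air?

part overhangs

Compare the two slices. At z = 15.45: the cylinder: section is a regular 24-gon, circumradius r=11.5 (area = (24/2)·11.500²·sin(360°/24) = 410.75 mm²); the r=11.5 cylinder at (11.5, 6) gives a regular 24-gon of circumradius 11.5 (constant along its height) (area = (24/2)·11.500²·sin(360°/24) = 410.75 mm²); the cylinder at (0, 8) does not reach this height (z outside [4, 13]); the cube at (9.5, 14) (footprint 6.5×13) is included at this height (area 84.50 mm²); Subtracting the remaining from the first: starting from the r=11.5 cylinder (410.75 mm²), the r=11.5 cylinder at (11.5, 6) partially overlaps it — only the 130.85 mm² overlap (of its 410.75 mm²) is removed, clipping the outline; the 6.5×13 cube at (9.5, 14) misses the remaining region (no effect) — area = 279.90 mm². At z = 21.15: the r=11.5 cylinder gives a regular 24-gon of circumradius 11.5 (constant along its height) (area = (24/2)·11.500²·sin(360°/24) = 410.75 mm²); the cylinder at (11.5, 6) is not intersected at this z (z outside [9, 21]); the cylinder at (0, 8) is not intersected at this z (z outside [4, 13]); the 6.5×13 cube at (9.5, 14) contributes its full rectangle (area 84.50 mm²); Taking the first minus the rest: starting from the r=11.5 cylinder (410.75 mm²), the 6.5×13 cube at (9.5, 14) misses the remaining region (no effect) — area = 410.75 mm². Checking containment: at z = 21.15 the cross-section extends beyond the z = 15.45 cross-section by about 130.85 mm².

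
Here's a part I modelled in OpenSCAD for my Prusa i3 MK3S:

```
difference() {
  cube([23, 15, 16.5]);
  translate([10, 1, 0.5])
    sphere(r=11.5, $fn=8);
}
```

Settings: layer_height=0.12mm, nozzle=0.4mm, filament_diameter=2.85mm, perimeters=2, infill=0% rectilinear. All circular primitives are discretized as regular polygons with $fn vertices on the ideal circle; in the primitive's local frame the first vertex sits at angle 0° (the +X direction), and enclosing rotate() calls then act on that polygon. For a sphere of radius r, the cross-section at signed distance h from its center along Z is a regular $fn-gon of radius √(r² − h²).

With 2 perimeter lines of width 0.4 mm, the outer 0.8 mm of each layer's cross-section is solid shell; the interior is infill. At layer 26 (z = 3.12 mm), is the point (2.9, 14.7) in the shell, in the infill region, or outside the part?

At z = 3.12 mm: the cube is present — its section is the full 23×15 rectangle; the r=11.5 sphere at (10, 1) contributes a regular 8-gon of circumradius √(11.5²−2.62²) = 11.198; Taking the first minus the rest: starting from the 23×15 cube, the r=11.5 sphere at (10, 1) partially overlaps it — only the 196.58 mm² overlap (of its 354.64 mm²) is removed, clipping the outline — 1 connected region. Overall, the cross-section is a single solid region. The nearest boundary edge runs (0.00, 15.00)→(23.00, 15.00); distance from the point to it = 0.30 mm. The point is inside the cross-section, 0.30 mm from the nearest boundary — within the 0.8 mm shell band (2 × 0.4).

shell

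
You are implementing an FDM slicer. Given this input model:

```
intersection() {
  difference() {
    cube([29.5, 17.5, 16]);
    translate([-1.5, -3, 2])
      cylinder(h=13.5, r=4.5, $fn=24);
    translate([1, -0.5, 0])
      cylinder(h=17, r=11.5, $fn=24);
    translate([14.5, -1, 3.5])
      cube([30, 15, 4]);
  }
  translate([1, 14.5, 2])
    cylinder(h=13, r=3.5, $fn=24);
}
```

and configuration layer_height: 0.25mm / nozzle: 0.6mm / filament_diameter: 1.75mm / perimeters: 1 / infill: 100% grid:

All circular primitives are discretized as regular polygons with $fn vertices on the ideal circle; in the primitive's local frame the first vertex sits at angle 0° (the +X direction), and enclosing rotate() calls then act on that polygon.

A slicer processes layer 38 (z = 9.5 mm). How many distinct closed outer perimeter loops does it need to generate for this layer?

1

At z = 9.5 mm: the cube is present — its section is the full 29.5×17.5 rectangle; the cylinder at (-1.5, -3): section is a regular 24-gon, circumradius r=4.5; the r=11.5 cylinder at (1, -0.5) gives a regular 24-gon of circumradius 11.5 (constant along its height); the cube at (14.5, -1) is not intersected at this z (z outside [3.5, 7.5]); Subtracting the remaining from the first: starting from the 29.5×17.5 cube, the r=4.5 cylinder at (-1.5, -3) partially overlaps it — only the 1.30 mm² overlap (of its 62.89 mm²) is removed, clipping the outline; the r=11.5 cylinder at (1, -0.5) partially overlaps it — only the 106.58 mm² overlap (of its 410.75 mm²) is removed, clipping the outline — 1 connected region; the r=3.5 cylinder at (1, 14.5) gives a regular 24-gon of circumradius 3.5 (constant along its height); After intersecting: the r=3.5 cylinder at (1, 14.5) partially overlaps that combined region; clipping to the common part keeps 24.88 mm² — 1 connected region. The result has 1 disconnected region.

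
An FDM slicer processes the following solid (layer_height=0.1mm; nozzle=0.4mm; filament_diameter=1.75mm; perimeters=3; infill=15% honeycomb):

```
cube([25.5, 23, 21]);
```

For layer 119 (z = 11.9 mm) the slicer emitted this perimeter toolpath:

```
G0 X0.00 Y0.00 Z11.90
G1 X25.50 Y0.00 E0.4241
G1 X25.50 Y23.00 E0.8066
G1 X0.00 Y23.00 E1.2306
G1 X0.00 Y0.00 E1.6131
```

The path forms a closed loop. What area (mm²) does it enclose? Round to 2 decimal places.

586.50 mm²

Apply the shoelace formula to the sequence of (X, Y) vertices; enclosed area = 586.50 mm².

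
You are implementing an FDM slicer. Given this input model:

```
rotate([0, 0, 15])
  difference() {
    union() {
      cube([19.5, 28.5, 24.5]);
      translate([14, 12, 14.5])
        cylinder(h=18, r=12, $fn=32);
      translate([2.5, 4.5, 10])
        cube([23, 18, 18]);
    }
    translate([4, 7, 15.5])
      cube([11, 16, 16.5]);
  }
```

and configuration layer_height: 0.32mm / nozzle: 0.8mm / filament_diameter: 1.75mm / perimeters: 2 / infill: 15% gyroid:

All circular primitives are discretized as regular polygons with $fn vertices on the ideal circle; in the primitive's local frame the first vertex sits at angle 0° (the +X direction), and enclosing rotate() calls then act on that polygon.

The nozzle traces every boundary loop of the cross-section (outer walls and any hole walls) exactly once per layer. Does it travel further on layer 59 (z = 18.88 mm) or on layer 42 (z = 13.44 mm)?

layer 59 (z = 18.88 mm)

Layer 59 (z = 18.88): the 19.5×28.5 cube contributes its full rectangle (perimeter 96.00 mm); the r=12 cylinder at (14, 12) contributes a regular 32-gon of circumradius 12 (perimeter = 2·32·12.000·sin(180°/32) = 75.28 mm); the cube at (2.5, 4.5) (footprint 23×18) is included at this height (perimeter 82.00 mm); Merging all regions: the regions partially overlap (shared area 746.64 mm²), so the edge portions inside another operand are dropped and the merged outline is re-measured after clipping — boundary = 106.08 mm; the 11×16 cube at (4, 7) contributes its full rectangle (perimeter 54.00 mm); After the difference (first − rest): starting from the result so far, the 11×16 cube at (4, 7) lies wholly inside it (removes its full 176.00 mm² and its 54.00 mm outline becomes a hole wall) — boundary (outer + 1 inner loop) = 160.08 mm; (rotated 15° about Z; rotation is an isometry so areas/perimeters/island counts are preserved). So its perimeter = 160.08 mm. Layer 42 (z = 13.44): the cube is present — its section is the full 19.5×28.5 rectangle (perimeter 96.00 mm); the cylinder at (14, 12) does not reach this height (z outside [14.5, 32.5]); the cube at (2.5, 4.5) is present — its section is the full 23×18 rectangle (perimeter 82.00 mm); Combining (union): the regions partially overlap (shared area 306.00 mm²), so the edge portions inside another operand are dropped and the merged outline is re-measured after clipping — boundary = 108.00 mm; the cube at (4, 7) is absent (z outside [15.5, 32]); Subtracting the remaining from the first: none of the subtracted shapes is present at this height, so the result so far is unchanged — boundary = 108.00 mm; (rotated 15° about Z; rotation is an isometry so areas/perimeters/island counts are preserved). So its perimeter = 108.00 mm. Layer 59 is larger (160.08 vs 108.00 mm).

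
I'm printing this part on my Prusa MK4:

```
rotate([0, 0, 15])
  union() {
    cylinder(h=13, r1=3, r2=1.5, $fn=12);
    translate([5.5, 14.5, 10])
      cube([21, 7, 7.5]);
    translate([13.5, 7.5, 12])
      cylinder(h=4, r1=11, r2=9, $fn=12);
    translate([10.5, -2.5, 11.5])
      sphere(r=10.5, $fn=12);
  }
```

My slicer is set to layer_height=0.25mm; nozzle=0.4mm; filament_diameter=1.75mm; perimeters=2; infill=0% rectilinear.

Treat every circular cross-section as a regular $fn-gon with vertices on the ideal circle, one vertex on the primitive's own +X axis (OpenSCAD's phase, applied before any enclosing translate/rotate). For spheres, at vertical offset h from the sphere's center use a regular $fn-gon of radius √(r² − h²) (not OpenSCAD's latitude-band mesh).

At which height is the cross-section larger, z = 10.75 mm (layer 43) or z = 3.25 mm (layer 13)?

Layer 43 (z = 10.75): the cone (r1=3→r2=1.5) has section circumradius 1.760 here — a regular 12-gon (area = (12/2)·1.760²·sin(360°/12) = 9.29 mm²); the cube at (5.5, 14.5) is present — its section is the full 21×7 rectangle (area 147.00 mm²); the cone at (13.5, 7.5) does not reach this height (z outside [12, 16]); the sphere at (10.5, -2.5): section is a regular 12-gon, circumradius = √(r²−h²) = √(10.5²−0.75²) = 10.473 (area = (12/2)·10.473²·sin(360°/12) = 329.06 mm²); Merging all regions: the regions partially overlap — summed areas 485.35 mm² minus the doubly-counted overlap 2.38 mm² gives 482.97 mm² — area = 482.97 mm²; (rotated 15° about Z; rotation is an isometry so areas/perimeters/island counts are preserved). So its area = 482.97 mm². Layer 13 (z = 3.25): the cone: at t=0.250 of its height the radius interpolates to r₁+(r₂−r₁)t = 2.625, giving a regular 12-gon of that circumradius (area = (12/2)·2.625²·sin(360°/12) = 20.67 mm²); the cube at (5.5, 14.5) is absent (z outside [10, 17.5]); the cone at (13.5, 7.5) is not intersected at this z (z outside [12, 16]); the r=10.5 sphere at (10.5, -2.5) slices to a regular 12-gon of circumradius 6.495 (√(r²−h²) with h=8.25 from center) (area = (12/2)·6.495²·sin(360°/12) = 126.56 mm²); Combining (union): the 2 present regions are separate (no shared area or edge), so areas and boundary lengths simply add and each stays a separate island — area = 147.23 mm²; (rotated 15° about Z; rotation is an isometry so areas/perimeters/island counts are preserved). So its area = 147.23 mm². Layer 43 is larger (482.97 vs 147.23 mm²).

layer 43 (z = 10.75 mm)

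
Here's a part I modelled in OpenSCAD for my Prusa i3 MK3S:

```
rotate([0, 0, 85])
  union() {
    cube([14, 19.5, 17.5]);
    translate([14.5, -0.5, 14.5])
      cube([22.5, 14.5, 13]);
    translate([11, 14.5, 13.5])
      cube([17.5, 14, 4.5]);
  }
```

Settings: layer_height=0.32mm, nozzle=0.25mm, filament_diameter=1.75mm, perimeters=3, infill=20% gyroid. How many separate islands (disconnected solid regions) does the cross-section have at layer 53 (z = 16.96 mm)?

At z = 16.96 mm: the cube is present — its section is the full 14×19.5 rectangle; the cube at (14.5, -0.5) (footprint 22.5×14.5) is included at this height; the 17.5×14 cube at (11, 14.5) contributes its full rectangle; Merging all regions: the regions partially overlap (shared area 15.00 mm²), so overlapping operands fuse into one piece — 2 connected regions; (whole slice rotated 85° about Z — lengths, areas and connectivity unchanged). Overall, the cross-section has 2 separate islands. Island count = 2.

2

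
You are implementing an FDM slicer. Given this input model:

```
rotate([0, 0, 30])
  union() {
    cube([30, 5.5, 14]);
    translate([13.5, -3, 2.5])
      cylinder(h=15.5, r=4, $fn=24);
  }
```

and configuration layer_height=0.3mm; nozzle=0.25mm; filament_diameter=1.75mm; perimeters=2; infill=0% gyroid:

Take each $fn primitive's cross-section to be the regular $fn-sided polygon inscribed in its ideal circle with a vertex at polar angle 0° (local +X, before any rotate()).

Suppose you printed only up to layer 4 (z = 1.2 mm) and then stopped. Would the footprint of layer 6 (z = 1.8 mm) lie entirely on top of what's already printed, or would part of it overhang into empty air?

Compare the two slices. At z = 1.2: the 30×5.5 cube contributes its full rectangle (area 165.00 mm²); the cylinder at (13.5, -3) does not reach this height (z outside [2.5, 18]); Taking the union: only the 30×5.5 cube is present, so the union is just that shape — area = 165.00 mm²; (whole slice rotated 30° about Z — lengths, areas and connectivity unchanged). At z = 1.8: the 30×5.5 cube contributes its full rectangle (area 165.00 mm²); the cylinder at (13.5, -3) is absent (z outside [2.5, 18]); Taking the union: only the 30×5.5 cube is present, so the union is just that shape — area = 165.00 mm²; (whole slice rotated 30° about Z — lengths, areas and connectivity unchanged). Checking containment: the cross-section at z = 1.8 is a subset of the cross-section at z = 1.2.

entirely on top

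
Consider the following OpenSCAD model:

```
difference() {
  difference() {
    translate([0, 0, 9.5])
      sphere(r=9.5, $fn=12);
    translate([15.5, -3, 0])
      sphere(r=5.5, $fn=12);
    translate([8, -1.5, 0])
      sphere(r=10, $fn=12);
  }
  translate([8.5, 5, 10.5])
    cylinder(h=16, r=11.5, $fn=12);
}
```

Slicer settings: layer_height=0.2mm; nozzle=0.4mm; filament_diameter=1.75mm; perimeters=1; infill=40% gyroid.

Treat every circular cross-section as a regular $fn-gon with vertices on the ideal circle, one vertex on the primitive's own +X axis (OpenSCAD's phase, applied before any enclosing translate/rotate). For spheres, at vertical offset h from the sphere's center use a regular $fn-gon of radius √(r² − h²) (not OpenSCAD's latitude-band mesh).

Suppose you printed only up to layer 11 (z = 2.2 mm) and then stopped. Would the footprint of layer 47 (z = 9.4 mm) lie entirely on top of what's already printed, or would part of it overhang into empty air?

part overhangs

Compare the two slices. At z = 2.2: the r=9.5 sphere contributes a regular 12-gon of circumradius √(9.5²−7.3²) = 6.079 (area = (12/2)·6.079²·sin(360°/12) = 110.88 mm²); the r=5.5 sphere at (15.5, -3) contributes a regular 12-gon of circumradius √(5.5²−2.2²) = 5.041 (area = (12/2)·5.041²·sin(360°/12) = 76.23 mm²); the sphere at (8, -1.5): section is a regular 12-gon, circumradius = √(r²−h²) = √(10²−2.2²) = 9.755 (area = (12/2)·9.755²·sin(360°/12) = 285.48 mm²); After the difference (first − rest): starting from the r=9.5 sphere (110.88 mm²), the r=5.5 sphere at (15.5, -3) misses the remaining region (no effect); the r=10 sphere at (8, -1.5) partially overlaps it — only the 64.10 mm² overlap (of its 285.48 mm²) is removed, clipping the outline — area = 46.78 mm²; the cylinder at (8.5, 5) is absent (z outside [10.5, 26.5]); Taking the first minus the rest: none of the subtracted shapes is present at this height, so that combined region is unchanged — area = 46.78 mm². At z = 9.4: the sphere: section is a regular 12-gon, circumradius = √(r²−h²) = √(9.5²−0.1²) = 9.499 (area = (12/2)·9.499²·sin(360°/12) = 270.72 mm²); the sphere at (15.5, -3) does not reach this height (|z−center|=9.400 > r=5.5); the sphere at (8, -1.5): section is a regular 12-gon, circumradius = √(r²−h²) = √(10²−9.4²) = 3.412 (area = (12/2)·3.412²·sin(360°/12) = 34.92 mm²); Taking the first minus the rest: starting from the r=9.5 sphere (270.72 mm²), the r=10 sphere at (8, -1.5) partially overlaps it — only the 23.82 mm² overlap (of its 34.92 mm²) is removed, clipping the outline — area = 246.90 mm²; the cylinder at (8.5, 5) does not reach this height (z outside [10.5, 26.5]); After the difference (first − rest): none of the subtracted shapes is present at this height, so that combined region is unchanged — area = 246.90 mm². Checking containment: at z = 9.4 the cross-section extends beyond the z = 2.2 cross-section by about 200.12 mm².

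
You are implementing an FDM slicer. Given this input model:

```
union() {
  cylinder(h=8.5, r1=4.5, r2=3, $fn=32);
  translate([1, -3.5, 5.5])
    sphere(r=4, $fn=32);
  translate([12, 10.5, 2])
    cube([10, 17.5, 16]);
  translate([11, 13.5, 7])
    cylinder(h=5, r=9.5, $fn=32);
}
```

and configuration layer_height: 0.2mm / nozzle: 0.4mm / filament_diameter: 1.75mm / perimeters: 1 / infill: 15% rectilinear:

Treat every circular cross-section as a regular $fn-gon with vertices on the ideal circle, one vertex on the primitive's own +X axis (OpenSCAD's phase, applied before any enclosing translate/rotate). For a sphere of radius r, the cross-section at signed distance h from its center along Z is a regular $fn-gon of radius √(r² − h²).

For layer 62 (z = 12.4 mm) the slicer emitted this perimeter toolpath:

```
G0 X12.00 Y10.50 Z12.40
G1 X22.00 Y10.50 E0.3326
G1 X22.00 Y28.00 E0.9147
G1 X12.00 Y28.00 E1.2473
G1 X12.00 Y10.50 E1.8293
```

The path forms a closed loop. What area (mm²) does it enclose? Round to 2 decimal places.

175.00 mm²

Apply the shoelace formula to the sequence of (X, Y) vertices; enclosed area = 175.00 mm².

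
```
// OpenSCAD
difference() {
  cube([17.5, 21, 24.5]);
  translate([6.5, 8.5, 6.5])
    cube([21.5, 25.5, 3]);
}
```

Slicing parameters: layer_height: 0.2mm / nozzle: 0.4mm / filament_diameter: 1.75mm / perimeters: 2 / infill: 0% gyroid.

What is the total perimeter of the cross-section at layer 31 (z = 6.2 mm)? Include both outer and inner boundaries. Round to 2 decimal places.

77.00 mm

At z = 6.2 mm: the 17.5×21 cube contributes its full rectangle (perimeter 77.00 mm); the cube at (6.5, 8.5) is not intersected at this z (z outside [6.5, 9.5]); After the difference (first − rest): none of the subtracted shapes is present at this height, so the 17.5×21 cube is unchanged — boundary = 77.00 mm. Overall, the cross-section is a single solid region. Total boundary length (outer) = 77.00 mm.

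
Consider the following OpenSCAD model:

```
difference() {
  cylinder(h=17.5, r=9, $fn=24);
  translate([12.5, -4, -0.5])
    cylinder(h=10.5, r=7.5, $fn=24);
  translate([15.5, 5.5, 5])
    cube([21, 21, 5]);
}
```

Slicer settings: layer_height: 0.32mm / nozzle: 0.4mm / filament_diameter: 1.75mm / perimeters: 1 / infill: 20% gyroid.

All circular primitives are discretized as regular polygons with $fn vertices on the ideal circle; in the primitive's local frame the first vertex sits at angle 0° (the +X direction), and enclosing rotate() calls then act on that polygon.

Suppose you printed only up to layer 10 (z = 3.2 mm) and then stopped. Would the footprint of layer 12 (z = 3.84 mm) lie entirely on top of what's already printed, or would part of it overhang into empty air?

Compare the two slices. At z = 3.2: the r=9 cylinder contributes a regular 24-gon of circumradius 9 (area = (24/2)·9.000²·sin(360°/24) = 251.57 mm²); the r=7.5 cylinder at (12.5, -4) gives a regular 24-gon of circumradius 7.5 (constant along its height) (area = (24/2)·7.500²·sin(360°/24) = 174.70 mm²); the cube at (15.5, 5.5) is absent (z outside [5, 10]); Taking the first minus the rest: starting from the r=9 cylinder (251.57 mm²), the r=7.5 cylinder at (12.5, -4) partially overlaps it — only the 21.89 mm² overlap (of its 174.70 mm²) is removed, clipping the outline — area = 229.68 mm². At z = 3.84: the r=9 cylinder contributes a regular 24-gon of circumradius 9 (area = (24/2)·9.000²·sin(360°/24) = 251.57 mm²); the r=7.5 cylinder at (12.5, -4) contributes a regular 24-gon of circumradius 7.5 (area = (24/2)·7.500²·sin(360°/24) = 174.70 mm²); the cube at (15.5, 5.5) does not reach this height (z outside [5, 10]); Taking the first minus the rest: starting from the r=9 cylinder (251.57 mm²), the r=7.5 cylinder at (12.5, -4) partially overlaps it — only the 21.89 mm² overlap (of its 174.70 mm²) is removed, clipping the outline — area = 229.68 mm². Checking containment: the cross-section at z = 3.84 is a subset of the cross-section at z = 3.2.

entirely on top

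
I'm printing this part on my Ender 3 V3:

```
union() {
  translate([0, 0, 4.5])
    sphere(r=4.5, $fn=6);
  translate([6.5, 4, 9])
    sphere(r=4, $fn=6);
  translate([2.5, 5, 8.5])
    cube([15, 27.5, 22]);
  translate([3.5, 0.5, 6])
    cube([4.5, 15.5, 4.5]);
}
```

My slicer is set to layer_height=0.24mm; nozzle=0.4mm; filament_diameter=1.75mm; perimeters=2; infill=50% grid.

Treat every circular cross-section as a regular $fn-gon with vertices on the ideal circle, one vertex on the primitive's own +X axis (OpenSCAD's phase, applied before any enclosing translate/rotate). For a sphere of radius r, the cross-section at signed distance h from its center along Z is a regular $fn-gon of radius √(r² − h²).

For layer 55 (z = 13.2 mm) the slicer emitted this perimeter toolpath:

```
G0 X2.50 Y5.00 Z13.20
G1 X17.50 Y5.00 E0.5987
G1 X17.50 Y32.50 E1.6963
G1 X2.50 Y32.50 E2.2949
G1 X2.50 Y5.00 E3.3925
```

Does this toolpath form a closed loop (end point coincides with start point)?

Start point (G0): (2.50, 5.00). End point (last G1): the path returns to the start — closed.

yes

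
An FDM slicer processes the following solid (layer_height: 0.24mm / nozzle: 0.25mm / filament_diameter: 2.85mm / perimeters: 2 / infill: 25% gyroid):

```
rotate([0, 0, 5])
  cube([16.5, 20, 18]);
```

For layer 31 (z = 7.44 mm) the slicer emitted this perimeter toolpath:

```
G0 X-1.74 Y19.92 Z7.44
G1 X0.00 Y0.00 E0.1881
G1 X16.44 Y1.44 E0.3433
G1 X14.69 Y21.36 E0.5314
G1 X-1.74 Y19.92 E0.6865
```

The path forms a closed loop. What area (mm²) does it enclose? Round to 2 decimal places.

329.90 mm²

Apply the shoelace formula to the sequence of (X, Y) vertices; enclosed area = 329.90 mm².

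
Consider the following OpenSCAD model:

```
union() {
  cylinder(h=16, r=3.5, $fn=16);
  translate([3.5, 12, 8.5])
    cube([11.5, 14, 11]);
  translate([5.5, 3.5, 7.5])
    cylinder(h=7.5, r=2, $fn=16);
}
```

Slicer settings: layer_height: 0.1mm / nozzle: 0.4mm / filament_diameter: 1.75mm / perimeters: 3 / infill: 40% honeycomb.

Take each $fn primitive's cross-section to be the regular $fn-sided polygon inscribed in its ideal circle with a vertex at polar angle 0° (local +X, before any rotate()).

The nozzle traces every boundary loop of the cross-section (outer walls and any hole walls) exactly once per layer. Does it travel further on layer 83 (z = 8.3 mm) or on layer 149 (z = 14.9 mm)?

Layer 83 (z = 8.3): the r=3.5 cylinder gives a regular 16-gon of circumradius 3.5 (constant along its height) (perimeter = 2·16·3.500·sin(180°/16) = 21.85 mm); the cube at (3.5, 12) is not intersected at this z (z outside [8.5, 19.5]); the r=2 cylinder at (5.5, 3.5) gives a regular 16-gon of circumradius 2 (constant along its height) (perimeter = 2·16·2.000·sin(180°/16) = 12.49 mm); Combining (union): the 2 present regions are separate (no shared area or edge), so areas and boundary lengths simply add and each stays a separate island — boundary = 34.34 mm. So its perimeter = 34.34 mm. Layer 149 (z = 14.9): the cylinder: section is a regular 16-gon, circumradius r=3.5 (perimeter = 2·16·3.500·sin(180°/16) = 21.85 mm); the cube at (3.5, 12) (footprint 11.5×14) is included at this height (perimeter 51.00 mm); the r=2 cylinder at (5.5, 3.5) contributes a regular 16-gon of circumradius 2 (perimeter = 2·16·2.000·sin(180°/16) = 12.49 mm); Combining (union): the 3 present regions are separate (no shared area or edge), so areas and boundary lengths simply add and each stays a separate island — boundary = 85.34 mm. So its perimeter = 85.34 mm. Layer 149 is larger (85.34 vs 34.34 mm).

layer 149 (z = 14.9 mm)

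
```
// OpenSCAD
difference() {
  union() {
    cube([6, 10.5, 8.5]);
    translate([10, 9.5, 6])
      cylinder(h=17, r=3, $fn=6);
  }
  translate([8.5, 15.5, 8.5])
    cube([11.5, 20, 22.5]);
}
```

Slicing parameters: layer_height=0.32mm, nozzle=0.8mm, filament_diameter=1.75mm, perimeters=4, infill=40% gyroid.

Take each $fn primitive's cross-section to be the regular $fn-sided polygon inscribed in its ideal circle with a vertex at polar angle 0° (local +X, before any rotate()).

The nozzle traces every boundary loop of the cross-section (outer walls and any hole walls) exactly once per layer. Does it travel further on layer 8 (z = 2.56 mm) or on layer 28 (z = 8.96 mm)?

Layer 8 (z = 2.56): the 6×10.5 cube contributes its full rectangle (perimeter 33.00 mm); the cylinder at (10, 9.5) is not intersected at this z (z outside [6, 23]); Combining (union): only the 6×10.5 cube is present, so the union is just that shape — boundary = 33.00 mm; the cube at (8.5, 15.5) is not intersected at this z (z outside [8.5, 31]); After the difference (first − rest): none of the subtracted shapes is present at this height, so that combined region is unchanged — boundary = 33.00 mm. So its perimeter = 33.00 mm. Layer 28 (z = 8.96): the cube is absent (z outside [0, 8.5]); the cylinder at (10, 9.5): section is a regular 6-gon, circumradius r=3 (perimeter = 2·6·3.000·sin(180°/6) = 18.00 mm); Combining (union): only the r=3 cylinder at (10, 9.5) is present, so the union is just that shape — boundary = 18.00 mm; the 11.5×20 cube at (8.5, 15.5) contributes its full rectangle (perimeter 63.00 mm); Subtracting the remaining from the first: starting from the result so far, the 11.5×20 cube at (8.5, 15.5) misses the remaining region (no effect) — boundary = 18.00 mm. So its perimeter = 18.00 mm. Layer 8 is larger (33.00 vs 18.00 mm).

layer 8 (z = 2.56 mm)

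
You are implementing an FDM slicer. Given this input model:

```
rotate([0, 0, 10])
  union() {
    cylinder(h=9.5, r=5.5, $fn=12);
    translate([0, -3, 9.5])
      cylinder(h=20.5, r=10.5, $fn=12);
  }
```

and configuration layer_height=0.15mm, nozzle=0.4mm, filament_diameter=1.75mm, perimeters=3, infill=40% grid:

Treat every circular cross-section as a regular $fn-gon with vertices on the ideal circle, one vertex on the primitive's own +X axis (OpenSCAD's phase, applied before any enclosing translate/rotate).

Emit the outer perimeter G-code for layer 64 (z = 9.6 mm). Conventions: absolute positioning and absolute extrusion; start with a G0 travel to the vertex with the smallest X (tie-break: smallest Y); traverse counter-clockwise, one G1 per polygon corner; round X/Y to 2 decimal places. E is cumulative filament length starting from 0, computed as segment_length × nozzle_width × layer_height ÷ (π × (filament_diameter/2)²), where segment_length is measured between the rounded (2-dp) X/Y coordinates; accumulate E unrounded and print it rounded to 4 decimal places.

G0 X-9.82 Y-4.78 Z9.60
G1 X-7.52 Y-9.70 E0.1355
G1 X-3.07 Y-12.82 E0.2710
G1 X2.34 Y-13.29 E0.4065
G1 X7.27 Y-11.00 E0.5421
G1 X10.39 Y-6.55 E0.6777
G1 X10.86 Y-1.13 E0.8134
G1 X8.56 Y3.79 E0.9489
G1 X4.11 Y6.91 E1.0844
G1 X-1.30 Y7.39 E1.2199
G1 X-6.23 Y5.09 E1.3556
G1 X-9.35 Y0.64 E1.4912
G1 X-9.82 Y-4.78 E1.6269

At z = 9.6 mm: the cylinder is not intersected at this z (z outside [0, 9.5]); the r=10.5 cylinder at (0, -3) gives a regular 12-gon of circumradius 10.5 (constant along its height); Merging all regions: only the r=10.5 cylinder at (0, -3) is present, so the union is just that shape — 1 connected region; (rotated 10° about Z; rotation is an isometry so areas/perimeters/island counts are preserved). The outline is a single polygon with 12 vertices. Extrusion per mm of travel: 0.4 × 0.15 / (π × 0.875²) = 0.024945. Accumulating E over each segment gives final E = 1.6269.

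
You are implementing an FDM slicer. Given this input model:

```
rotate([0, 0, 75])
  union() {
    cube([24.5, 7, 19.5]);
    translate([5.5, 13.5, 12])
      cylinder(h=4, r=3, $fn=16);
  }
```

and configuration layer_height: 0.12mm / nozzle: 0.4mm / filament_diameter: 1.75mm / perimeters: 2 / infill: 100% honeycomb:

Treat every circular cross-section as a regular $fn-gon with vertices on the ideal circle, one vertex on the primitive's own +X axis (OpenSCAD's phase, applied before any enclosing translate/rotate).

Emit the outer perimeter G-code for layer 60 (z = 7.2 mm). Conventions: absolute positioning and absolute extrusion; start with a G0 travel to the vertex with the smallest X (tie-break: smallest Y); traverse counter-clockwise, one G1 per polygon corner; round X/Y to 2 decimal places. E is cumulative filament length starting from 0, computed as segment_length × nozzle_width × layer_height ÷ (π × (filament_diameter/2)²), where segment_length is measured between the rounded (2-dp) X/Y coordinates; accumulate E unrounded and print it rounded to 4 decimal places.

G0 X-6.76 Y1.81 Z7.20
G1 X0.00 Y0.00 E0.1397
G1 X6.34 Y23.67 E0.6287
G1 X-0.42 Y25.48 E0.7683
G1 X-6.76 Y1.81 E1.2573

At z = 7.2 mm: the 24.5×7 cube contributes its full rectangle; the cylinder at (5.5, 13.5) is absent (z outside [12, 16]); Taking the union: only the 24.5×7 cube is present, so the union is just that shape — 1 connected region; (whole slice rotated 75° about Z — lengths, areas and connectivity unchanged). The outline is a single polygon with 4 vertices. Extrusion per mm of travel: 0.4 × 0.12 / (π × 0.875²) = 0.019956. Accumulating E over each segment gives final E = 1.2573.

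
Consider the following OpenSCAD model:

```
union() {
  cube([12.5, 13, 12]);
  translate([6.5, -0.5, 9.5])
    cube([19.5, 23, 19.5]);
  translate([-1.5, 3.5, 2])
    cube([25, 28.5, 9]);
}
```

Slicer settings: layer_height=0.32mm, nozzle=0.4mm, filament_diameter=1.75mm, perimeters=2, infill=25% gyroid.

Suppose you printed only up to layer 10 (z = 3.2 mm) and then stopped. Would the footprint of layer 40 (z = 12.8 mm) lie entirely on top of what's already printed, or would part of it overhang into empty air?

part overhangs

Compare the two slices. At z = 3.2: the 12.5×13 cube contributes its full rectangle (area 162.50 mm²); the cube at (6.5, -0.5) does not reach this height (z outside [9.5, 29]); the 25×28.5 cube at (-1.5, 3.5) contributes its full rectangle (area 712.50 mm²); Taking the union: the regions partially overlap — summed areas 875.00 mm² minus the doubly-counted overlap 118.75 mm² gives 756.25 mm² — area = 756.25 mm². At z = 12.8: the cube is absent (z outside [0, 12]); the cube at (6.5, -0.5) is present — its section is the full 19.5×23 rectangle (area 448.50 mm²); the cube at (-1.5, 3.5) is not intersected at this z (z outside [2, 11]); Combining (union): only the 19.5×23 cube at (6.5, -0.5) is present, so the union is just that shape — area = 448.50 mm². Checking containment: at z = 12.8 the cross-section extends beyond the z = 3.2 cross-section by about 104.50 mm².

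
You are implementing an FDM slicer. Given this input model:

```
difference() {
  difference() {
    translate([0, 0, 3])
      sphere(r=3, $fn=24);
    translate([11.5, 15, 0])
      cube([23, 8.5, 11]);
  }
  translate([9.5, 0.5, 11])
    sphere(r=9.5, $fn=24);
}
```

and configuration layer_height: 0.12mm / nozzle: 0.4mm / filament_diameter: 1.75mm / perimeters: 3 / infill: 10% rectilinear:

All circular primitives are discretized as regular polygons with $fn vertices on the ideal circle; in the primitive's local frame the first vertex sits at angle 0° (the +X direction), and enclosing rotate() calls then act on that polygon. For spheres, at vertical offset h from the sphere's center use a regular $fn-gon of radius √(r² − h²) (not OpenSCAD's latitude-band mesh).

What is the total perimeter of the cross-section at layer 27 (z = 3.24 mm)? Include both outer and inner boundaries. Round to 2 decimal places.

18.74 mm

At z = 3.24 mm: the r=3 sphere contributes a regular 24-gon of circumradius √(3²−0.24²) = 2.990 (perimeter = 2·24·2.990·sin(180°/24) = 18.74 mm); the cube at (11.5, 15) is present — its section is the full 23×8.5 rectangle (perimeter 63.00 mm); Subtracting the remaining from the first: starting from the r=3 sphere, the 23×8.5 cube at (11.5, 15) misses the remaining region (no effect) — boundary = 18.74 mm; the r=9.5 sphere at (9.5, 0.5) contributes a regular 24-gon of circumradius √(9.5²−7.76²) = 5.480 (perimeter = 2·24·5.480·sin(180°/24) = 34.33 mm); Taking the first minus the rest: starting from that combined region, the r=9.5 sphere at (9.5, 0.5) misses the remaining region (no effect) — boundary = 18.74 mm. Overall, the cross-section is a single solid region. Total boundary length (outer) = 18.74 mm.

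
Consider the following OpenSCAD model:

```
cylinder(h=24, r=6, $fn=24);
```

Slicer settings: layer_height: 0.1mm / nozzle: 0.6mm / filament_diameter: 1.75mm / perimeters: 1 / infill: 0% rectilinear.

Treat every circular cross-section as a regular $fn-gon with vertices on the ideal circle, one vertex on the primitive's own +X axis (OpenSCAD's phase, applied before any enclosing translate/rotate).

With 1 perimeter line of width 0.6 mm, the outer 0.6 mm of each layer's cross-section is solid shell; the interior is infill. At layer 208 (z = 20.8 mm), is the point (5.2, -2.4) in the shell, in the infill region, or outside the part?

At z = 20.8 mm: the r=6 cylinder gives a regular 24-gon of circumradius 6 (constant along its height). Overall, the cross-section is a single solid region. The nearest boundary edge runs (5.20, -3.00)→(5.80, -1.55); distance from the point to it = 0.23 mm. The point is inside the cross-section, 0.23 mm from the nearest boundary — within the 0.6 mm shell band (1 × 0.6).

shell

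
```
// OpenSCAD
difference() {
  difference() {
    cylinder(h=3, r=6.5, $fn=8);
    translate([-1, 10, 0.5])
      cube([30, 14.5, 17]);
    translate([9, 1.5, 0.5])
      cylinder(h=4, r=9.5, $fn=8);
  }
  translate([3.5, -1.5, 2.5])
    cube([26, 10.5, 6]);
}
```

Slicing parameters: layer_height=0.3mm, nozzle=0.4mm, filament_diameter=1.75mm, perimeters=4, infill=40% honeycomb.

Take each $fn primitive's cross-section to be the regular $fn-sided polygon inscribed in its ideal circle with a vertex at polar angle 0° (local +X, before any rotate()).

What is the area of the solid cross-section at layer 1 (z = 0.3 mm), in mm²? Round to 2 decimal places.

119.50 mm²

At z = 0.3 mm: the r=6.5 cylinder contributes a regular 8-gon of circumradius 6.5 (area = (8/2)·6.500²·sin(360°/8) = 119.50 mm²); the cube at (-1, 10) is absent (z outside [0.5, 17.5]); the cylinder at (9, 1.5) does not reach this height (z outside [0.5, 4.5]); Subtracting the remaining from the first: none of the subtracted shapes is present at this height, so the r=6.5 cylinder is unchanged — area = 119.50 mm²; the cube at (3.5, -1.5) does not reach this height (z outside [2.5, 8.5]); Taking the first minus the rest: none of the subtracted shapes is present at this height, so the result so far is unchanged — area = 119.50 mm². Overall, the cross-section is a single solid region. Net area = 119.50 mm².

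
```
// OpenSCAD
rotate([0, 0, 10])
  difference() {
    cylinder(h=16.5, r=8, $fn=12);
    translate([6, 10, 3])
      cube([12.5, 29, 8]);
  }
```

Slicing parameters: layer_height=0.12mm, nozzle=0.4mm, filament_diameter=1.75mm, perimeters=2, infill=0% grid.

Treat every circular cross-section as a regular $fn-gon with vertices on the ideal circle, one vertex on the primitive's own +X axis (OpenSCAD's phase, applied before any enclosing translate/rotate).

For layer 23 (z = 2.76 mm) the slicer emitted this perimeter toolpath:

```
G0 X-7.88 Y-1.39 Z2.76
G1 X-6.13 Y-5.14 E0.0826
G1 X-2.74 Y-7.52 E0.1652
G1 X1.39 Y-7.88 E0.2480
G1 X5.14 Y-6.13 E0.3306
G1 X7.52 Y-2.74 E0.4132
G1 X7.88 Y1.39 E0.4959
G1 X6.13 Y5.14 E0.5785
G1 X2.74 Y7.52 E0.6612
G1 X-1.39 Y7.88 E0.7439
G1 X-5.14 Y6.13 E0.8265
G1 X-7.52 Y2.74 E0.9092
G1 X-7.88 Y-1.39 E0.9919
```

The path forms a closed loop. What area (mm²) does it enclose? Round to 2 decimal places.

192.08 mm²

Apply the shoelace formula to the sequence of (X, Y) vertices; enclosed area = 192.08 mm².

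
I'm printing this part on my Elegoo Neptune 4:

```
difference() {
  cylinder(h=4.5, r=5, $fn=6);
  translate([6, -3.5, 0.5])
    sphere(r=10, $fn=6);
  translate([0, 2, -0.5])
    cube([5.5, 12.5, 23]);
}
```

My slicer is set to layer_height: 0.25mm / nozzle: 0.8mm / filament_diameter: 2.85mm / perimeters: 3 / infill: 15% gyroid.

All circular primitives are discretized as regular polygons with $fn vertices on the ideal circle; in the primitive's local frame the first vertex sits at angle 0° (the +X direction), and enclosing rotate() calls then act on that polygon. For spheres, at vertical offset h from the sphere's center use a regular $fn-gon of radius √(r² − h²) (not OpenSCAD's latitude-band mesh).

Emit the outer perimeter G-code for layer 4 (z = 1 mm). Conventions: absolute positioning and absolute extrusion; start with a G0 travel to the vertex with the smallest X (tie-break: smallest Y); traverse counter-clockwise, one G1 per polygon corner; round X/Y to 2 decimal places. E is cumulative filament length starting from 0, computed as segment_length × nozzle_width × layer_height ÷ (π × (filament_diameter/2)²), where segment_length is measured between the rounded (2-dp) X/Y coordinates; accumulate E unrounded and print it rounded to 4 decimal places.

G0 X-5.00 Y0.00 Z1.00
G1 X-3.48 Y-2.63 E0.0952
G1 X0.00 Y3.41 E0.3138
G1 X0.00 Y4.33 E0.3426
G1 X-2.50 Y4.33 E0.4210
G1 X-5.00 Y0.00 E0.5777

At z = 1 mm: the r=5 cylinder contributes a regular 6-gon of circumradius 5; the r=10 sphere at (6, -3.5) slices to a regular 6-gon of circumradius 9.987 (√(r²−h²) with h=0.5 from center); the cube at (0, 2) (footprint 5.5×12.5) is included at this height; Taking the first minus the rest: starting from the r=5 cylinder, the r=10 sphere at (6, -3.5) partially overlaps it — only the 47.83 mm² overlap (of its 259.16 mm²) is removed, clipping the outline; the 5.5×12.5 cube at (0, 2) partially overlaps it — only the 0.25 mm² overlap (of its 68.75 mm²) is removed, clipping the outline — 1 connected region. The outline is a single polygon with 5 vertices. Extrusion per mm of travel: 0.8 × 0.25 / (π × 1.425²) = 0.031351. Accumulating E over each segment gives final E = 0.5777.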